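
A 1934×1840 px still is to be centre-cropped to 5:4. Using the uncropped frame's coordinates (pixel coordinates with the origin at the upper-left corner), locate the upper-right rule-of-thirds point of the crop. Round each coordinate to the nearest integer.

1934/1840 < 5/4, so the 5:4 crop keeps the full width 1934 and trims height to 1934 × 4/5 = 1547.20 px.
Top offset = (1840 − 1547.20)/2 = 146.40 px; left offset = 0.
Upper-right is two-thirds across and one-third down within the crop:
x = 0.00 + 2 × 1934.00/3 ≈ 1289; y = 146.40 + 1 × 1547.20/3 ≈ 662.

x = 1289 px, y = 662 px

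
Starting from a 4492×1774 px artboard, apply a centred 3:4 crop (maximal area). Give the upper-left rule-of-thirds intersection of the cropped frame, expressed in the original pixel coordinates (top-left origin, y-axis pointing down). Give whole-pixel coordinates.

4492/1774 > 3/4, so the 3:4 crop keeps the full height 1774 and trims width to 1774 × 3/4 = 1330.50 px.
Left offset = (4492 − 1330.50)/2 = 1580.75 px; top offset = 0.
Upper-left is one-third across and one-third down within the crop:
x = 1580.75 + 1 × 1330.50/3 ≈ 2024; y = 0.00 + 1 × 1774.00/3 ≈ 591.

(2024, 591)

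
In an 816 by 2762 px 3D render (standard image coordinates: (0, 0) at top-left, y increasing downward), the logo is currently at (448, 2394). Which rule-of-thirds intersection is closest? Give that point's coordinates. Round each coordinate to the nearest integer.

(544, 1841)

Third lines: x ∈ {272, 544}, y ∈ {921, 1841}.
448 is closer to x = 544; 2394 is closer to y = 1841.
So the nearest intersection is the lower-right power point.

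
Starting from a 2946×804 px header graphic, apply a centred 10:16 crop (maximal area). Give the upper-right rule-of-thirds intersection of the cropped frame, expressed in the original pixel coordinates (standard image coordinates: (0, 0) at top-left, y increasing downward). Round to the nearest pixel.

2946/804 > 10/16, so the 10:16 crop keeps the full height 804 and trims width to 804 × 10/16 = 502.50 px.
Left offset = (2946 − 502.50)/2 = 1221.75 px; top offset = 0.
Upper-right is two-thirds across and one-third down within the crop:
x = 1221.75 + 2 × 502.50/3 ≈ 1557; y = 0.00 + 1 × 804.00/3 ≈ 268.

(1557, 268)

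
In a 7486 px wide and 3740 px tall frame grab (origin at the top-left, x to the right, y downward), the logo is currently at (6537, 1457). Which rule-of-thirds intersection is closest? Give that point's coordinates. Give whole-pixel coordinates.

Third lines: x ∈ {2495, 4991}, y ∈ {1247, 2493}.
6537 is closer to x = 4991; 1457 is closer to y = 1247.
So the nearest intersection is the upper-right power point.

x = 4991 px, y = 1247 px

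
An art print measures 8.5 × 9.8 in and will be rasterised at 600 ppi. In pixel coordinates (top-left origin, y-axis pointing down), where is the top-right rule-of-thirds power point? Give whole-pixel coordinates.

In pixels the canvas is 8.5 × 600 = 5100 wide and 9.8 × 600 = 5880 tall.
The top-right point is two-thirds across and one-third down:
x = 2 × 5100/3 ≈ 3400; y = 1 × 5880/3 ≈ 1960.

(3400, 1960)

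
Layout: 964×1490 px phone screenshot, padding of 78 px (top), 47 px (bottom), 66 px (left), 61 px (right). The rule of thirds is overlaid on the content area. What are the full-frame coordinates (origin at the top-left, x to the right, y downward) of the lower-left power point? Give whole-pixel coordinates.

Content width = 964 − 66 − 61 = 837 px; content height = 1490 − 78 − 47 = 1365 px.
Lower-left is one-third across and two-thirds down within the content area.
x = 66 + 1 × 837/3 = 66 + 279.00 ≈ 345
y = 78 + 2 × 1365/3 = 78 + 910.00 ≈ 988

(345, 988)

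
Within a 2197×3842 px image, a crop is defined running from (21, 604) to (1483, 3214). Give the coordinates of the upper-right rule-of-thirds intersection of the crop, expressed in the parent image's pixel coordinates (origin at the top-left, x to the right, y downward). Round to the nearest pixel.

Crop width = 1483 − 21 = 1462 px; one third is 487.33 px.
Crop height = 3214 − 604 = 2610 px; one third is 870.00 px.
The upper-right point is two-thirds across and one-third down within the crop:
x = 21 + 2 × 487.33 ≈ 996; y = 604 + 1 × 870.00 ≈ 1474.

(996, 1474)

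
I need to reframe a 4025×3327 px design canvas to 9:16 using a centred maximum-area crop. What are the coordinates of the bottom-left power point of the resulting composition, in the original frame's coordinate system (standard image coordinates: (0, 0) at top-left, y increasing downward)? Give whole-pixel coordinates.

4025/3327 > 9/16, so the 9:16 crop keeps the full height 3327 and trims width to 3327 × 9/16 = 1871.44 px.
Left offset = (4025 − 1871.44)/2 = 1076.78 px; top offset = 0.
Bottom-left is one-third across and two-thirds down within the crop:
x = 1076.78 + 1 × 1871.44/3 ≈ 1701; y = 0.00 + 2 × 3327.00/3 ≈ 2218.

x = 1701 px, y = 2218 px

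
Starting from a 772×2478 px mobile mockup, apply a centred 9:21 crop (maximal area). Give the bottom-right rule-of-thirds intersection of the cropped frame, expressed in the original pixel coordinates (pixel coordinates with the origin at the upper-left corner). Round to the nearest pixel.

772/2478 < 9/21, so the 9:21 crop keeps the full width 772 and trims height to 772 × 21/9 = 1801.33 px.
Top offset = (2478 − 1801.33)/2 = 338.33 px; left offset = 0.
Bottom-right is two-thirds across and two-thirds down within the crop:
x = 0.00 + 2 × 772.00/3 ≈ 515; y = 338.33 + 2 × 1801.33/3 ≈ 1539.

x = 515 px, y = 1539 px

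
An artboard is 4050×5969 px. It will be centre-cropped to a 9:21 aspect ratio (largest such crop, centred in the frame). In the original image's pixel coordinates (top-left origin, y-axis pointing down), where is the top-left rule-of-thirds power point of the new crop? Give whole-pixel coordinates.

x = 1599 px, y = 1990 px

4050/5969 > 9/21, so the 9:21 crop keeps the full height 5969 and trims width to 5969 × 9/21 = 2558.14 px.
Left offset = (4050 − 2558.14)/2 = 745.93 px; top offset = 0.
Top-left is one-third across and one-third down within the crop:
x = 745.93 + 1 × 2558.14/3 ≈ 1599; y = 0.00 + 1 × 5969.00/3 ≈ 1990.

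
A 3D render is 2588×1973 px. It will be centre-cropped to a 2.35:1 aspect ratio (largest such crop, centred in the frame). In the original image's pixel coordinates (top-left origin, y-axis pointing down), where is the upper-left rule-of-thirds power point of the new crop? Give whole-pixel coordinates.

(863, 803)

2588/1973 < 2.35/1, so the 2.35:1 crop keeps the full width 2588 and trims height to 2588 × 1/2.35 = 1101.28 px.
Top offset = (1973 − 1101.28)/2 = 435.86 px; left offset = 0.
Upper-left is one-third across and one-third down within the crop:
x = 0.00 + 1 × 2588.00/3 ≈ 863; y = 435.86 + 1 × 1101.28/3 ≈ 803.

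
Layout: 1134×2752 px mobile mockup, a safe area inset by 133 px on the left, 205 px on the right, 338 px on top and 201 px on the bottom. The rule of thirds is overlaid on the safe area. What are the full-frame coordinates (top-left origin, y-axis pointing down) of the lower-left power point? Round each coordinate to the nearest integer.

(398, 1813)

Content width = 1134 − 133 − 205 = 796 px; content height = 2752 − 338 − 201 = 2213 px.
Lower-left is one-third across and two-thirds down within the safe area.
x = 133 + 1 × 796/3 = 133 + 265.33 ≈ 398
y = 338 + 2 × 2213/3 = 338 + 1475.33 ≈ 1813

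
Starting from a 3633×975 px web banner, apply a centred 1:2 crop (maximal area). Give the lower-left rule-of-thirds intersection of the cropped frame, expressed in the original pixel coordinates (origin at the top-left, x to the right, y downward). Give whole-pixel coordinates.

(1735, 650)

3633/975 > 1/2, so the 1:2 crop keeps the full height 975 and trims width to 975 × 1/2 = 487.50 px.
Left offset = (3633 − 487.50)/2 = 1572.75 px; top offset = 0.
Lower-left is one-third across and two-thirds down within the crop:
x = 1572.75 + 1 × 487.50/3 ≈ 1735; y = 0.00 + 2 × 975.00/3 ≈ 650.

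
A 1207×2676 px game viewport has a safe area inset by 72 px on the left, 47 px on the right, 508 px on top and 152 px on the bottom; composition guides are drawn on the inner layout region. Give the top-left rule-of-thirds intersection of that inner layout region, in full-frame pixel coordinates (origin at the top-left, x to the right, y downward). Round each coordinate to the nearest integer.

Content width = 1207 − 72 − 47 = 1088 px; content height = 2676 − 508 − 152 = 2016 px.
Top-left is one-third across and one-third down within the inner layout region.
x = 72 + 1 × 1088/3 = 72 + 362.67 ≈ 435
y = 508 + 1 × 2016/3 = 508 + 672.00 ≈ 1180

x = 435 px, y = 1180 px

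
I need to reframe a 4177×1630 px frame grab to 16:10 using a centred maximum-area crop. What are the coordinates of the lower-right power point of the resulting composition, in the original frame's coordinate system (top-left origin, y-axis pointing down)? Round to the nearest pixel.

x = 2523 px, y = 1087 px

4177/1630 > 16/10, so the 16:10 crop keeps the full height 1630 and trims width to 1630 × 16/10 = 2608.00 px.
Left offset = (4177 − 2608.00)/2 = 784.50 px; top offset = 0.
Lower-right is two-thirds across and two-thirds down within the crop:
x = 784.50 + 2 × 2608.00/3 ≈ 2523; y = 0.00 + 2 × 1630.00/3 ≈ 1087.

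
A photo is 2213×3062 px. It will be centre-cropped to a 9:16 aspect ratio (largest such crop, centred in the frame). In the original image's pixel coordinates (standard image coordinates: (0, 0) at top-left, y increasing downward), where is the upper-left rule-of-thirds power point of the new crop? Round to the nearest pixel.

2213/3062 > 9/16, so the 9:16 crop keeps the full height 3062 and trims width to 3062 × 9/16 = 1722.38 px.
Left offset = (2213 − 1722.38)/2 = 245.31 px; top offset = 0.
Upper-left is one-third across and one-third down within the crop:
x = 245.31 + 1 × 1722.38/3 ≈ 819; y = 0.00 + 1 × 3062.00/3 ≈ 1021.

x = 819 px, y = 1021 px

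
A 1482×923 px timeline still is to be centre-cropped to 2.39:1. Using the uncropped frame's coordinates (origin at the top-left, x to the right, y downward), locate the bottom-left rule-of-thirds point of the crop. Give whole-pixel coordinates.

1482/923 < 2.39/1, so the 2.39:1 crop keeps the full width 1482 and trims height to 1482 × 1/2.39 = 620.08 px.
Top offset = (923 − 620.08)/2 = 151.46 px; left offset = 0.
Bottom-left is one-third across and two-thirds down within the crop:
x = 0.00 + 1 × 1482.00/3 ≈ 494; y = 151.46 + 2 × 620.08/3 ≈ 565.

x = 494 px, y = 565 px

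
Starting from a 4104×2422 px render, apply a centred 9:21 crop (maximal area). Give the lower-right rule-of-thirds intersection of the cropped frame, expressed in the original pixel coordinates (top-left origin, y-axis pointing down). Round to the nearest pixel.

x = 2225 px, y = 1615 px

4104/2422 > 9/21, so the 9:21 crop keeps the full height 2422 and trims width to 2422 × 9/21 = 1038.00 px.
Left offset = (4104 − 1038.00)/2 = 1533.00 px; top offset = 0.
Lower-right is two-thirds across and two-thirds down within the crop:
x = 1533.00 + 2 × 1038.00/3 ≈ 2225; y = 0.00 + 2 × 2422.00/3 ≈ 1615.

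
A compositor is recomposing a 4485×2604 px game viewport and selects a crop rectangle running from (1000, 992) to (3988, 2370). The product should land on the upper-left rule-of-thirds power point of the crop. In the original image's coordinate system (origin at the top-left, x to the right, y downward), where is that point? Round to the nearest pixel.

(1996, 1451)

Crop width = 3988 − 1000 = 2988 px; one third is 996.00 px.
Crop height = 2370 − 992 = 1378 px; one third is 459.33 px.
The upper-left point is one-third across and one-third down within the crop:
x = 1000 + 1 × 996.00 ≈ 1996; y = 992 + 1 × 459.33 ≈ 1451.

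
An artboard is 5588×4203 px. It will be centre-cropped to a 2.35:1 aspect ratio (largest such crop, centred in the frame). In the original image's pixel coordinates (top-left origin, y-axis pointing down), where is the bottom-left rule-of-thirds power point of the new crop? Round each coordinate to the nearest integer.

5588/4203 < 2.35/1, so the 2.35:1 crop keeps the full width 5588 and trims height to 5588 × 1/2.35 = 2377.87 px.
Top offset = (4203 − 2377.87)/2 = 912.56 px; left offset = 0.
Bottom-left is one-third across and two-thirds down within the crop:
x = 0.00 + 1 × 5588.00/3 ≈ 1863; y = 912.56 + 2 × 2377.87/3 ≈ 2498.

(1863, 2498)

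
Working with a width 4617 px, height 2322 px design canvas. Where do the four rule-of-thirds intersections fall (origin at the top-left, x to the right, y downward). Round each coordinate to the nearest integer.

One third of 4617 is 1539; one third of 2322 is 774.
Vertical third lines at x = 1539 and x = 3078; horizontal third lines at y = 774 and y = 1548.

(1539, 774), (3078, 774), (1539, 1548), (3078, 1548)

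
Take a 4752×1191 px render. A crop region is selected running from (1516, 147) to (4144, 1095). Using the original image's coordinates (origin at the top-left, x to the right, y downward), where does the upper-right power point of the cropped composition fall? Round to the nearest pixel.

x = 3268 px, y = 463 px

Crop width = 4144 − 1516 = 2628 px; one third is 876.00 px.
Crop height = 1095 − 147 = 948 px; one third is 316.00 px.
The upper-right point is two-thirds across and one-third down within the crop:
x = 1516 + 2 × 876.00 ≈ 3268; y = 147 + 1 × 316.00 ≈ 463.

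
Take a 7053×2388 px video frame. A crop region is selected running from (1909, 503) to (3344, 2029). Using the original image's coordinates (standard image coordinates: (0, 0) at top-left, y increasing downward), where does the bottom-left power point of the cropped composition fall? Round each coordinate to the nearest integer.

(2387, 1520)

Crop width = 3344 − 1909 = 1435 px; one third is 478.33 px.
Crop height = 2029 − 503 = 1526 px; one third is 508.67 px.
The bottom-left point is one-third across and two-thirds down within the crop:
x = 1909 + 1 × 478.33 ≈ 2387; y = 503 + 2 × 508.67 ≈ 1520.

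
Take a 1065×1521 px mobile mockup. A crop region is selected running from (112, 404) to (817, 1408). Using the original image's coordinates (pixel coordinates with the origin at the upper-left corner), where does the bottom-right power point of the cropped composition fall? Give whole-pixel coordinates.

x = 582 px, y = 1073 px

Crop width = 817 − 112 = 705 px; one third is 235.00 px.
Crop height = 1408 − 404 = 1004 px; one third is 334.67 px.
The bottom-right point is two-thirds across and two-thirds down within the crop:
x = 112 + 2 × 235.00 ≈ 582; y = 404 + 2 × 334.67 ≈ 1073.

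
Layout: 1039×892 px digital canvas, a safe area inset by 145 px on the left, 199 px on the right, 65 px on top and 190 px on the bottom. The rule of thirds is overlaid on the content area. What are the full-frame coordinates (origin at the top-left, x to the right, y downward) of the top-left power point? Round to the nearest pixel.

(377, 277)

Content width = 1039 − 145 − 199 = 695 px; content height = 892 − 65 − 190 = 637 px.
Top-left is one-third across and one-third down within the content area.
x = 145 + 1 × 695/3 = 145 + 231.67 ≈ 377
y = 65 + 1 × 637/3 = 65 + 212.33 ≈ 277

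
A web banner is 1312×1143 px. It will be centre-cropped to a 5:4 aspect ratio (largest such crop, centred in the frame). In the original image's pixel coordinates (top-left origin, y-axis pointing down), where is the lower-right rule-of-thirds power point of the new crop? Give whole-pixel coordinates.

x = 875 px, y = 746 px

1312/1143 < 5/4, so the 5:4 crop keeps the full width 1312 and trims height to 1312 × 4/5 = 1049.60 px.
Top offset = (1143 − 1049.60)/2 = 46.70 px; left offset = 0.
Lower-right is two-thirds across and two-thirds down within the crop:
x = 0.00 + 2 × 1312.00/3 ≈ 875; y = 46.70 + 2 × 1049.60/3 ≈ 746.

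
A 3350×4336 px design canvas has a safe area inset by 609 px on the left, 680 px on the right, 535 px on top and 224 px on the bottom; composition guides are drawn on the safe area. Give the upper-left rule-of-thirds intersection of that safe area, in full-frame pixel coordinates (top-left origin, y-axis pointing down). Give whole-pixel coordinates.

Content width = 3350 − 609 − 680 = 2061 px; content height = 4336 − 535 − 224 = 3577 px.
Upper-left is one-third across and one-third down within the safe area.
x = 609 + 1 × 2061/3 = 609 + 687.00 ≈ 1296
y = 535 + 1 × 3577/3 = 535 + 1192.33 ≈ 1727

x = 1296 px, y = 1727 px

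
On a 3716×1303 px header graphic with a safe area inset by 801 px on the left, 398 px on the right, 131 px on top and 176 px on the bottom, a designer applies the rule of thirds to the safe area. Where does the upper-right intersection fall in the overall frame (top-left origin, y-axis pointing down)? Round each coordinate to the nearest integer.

Content width = 3716 − 801 − 398 = 2517 px; content height = 1303 − 131 − 176 = 996 px.
Upper-right is two-thirds across and one-third down within the safe area.
x = 801 + 2 × 2517/3 = 801 + 1678.00 ≈ 2479
y = 131 + 1 × 996/3 = 131 + 332.00 ≈ 463

x = 2479 px, y = 463 px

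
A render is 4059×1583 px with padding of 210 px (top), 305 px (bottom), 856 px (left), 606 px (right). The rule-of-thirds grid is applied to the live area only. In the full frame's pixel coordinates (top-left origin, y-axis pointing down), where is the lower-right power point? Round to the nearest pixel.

(2587, 922)

Content width = 4059 − 856 − 606 = 2597 px; content height = 1583 − 210 − 305 = 1068 px.
Lower-right is two-thirds across and two-thirds down within the live area.
x = 856 + 2 × 2597/3 = 856 + 1731.33 ≈ 2587
y = 210 + 2 × 1068/3 = 210 + 712.00 ≈ 922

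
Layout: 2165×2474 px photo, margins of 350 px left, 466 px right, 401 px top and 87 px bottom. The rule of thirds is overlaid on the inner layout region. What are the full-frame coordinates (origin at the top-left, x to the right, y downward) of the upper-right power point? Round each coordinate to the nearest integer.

(1249, 1063)

Content width = 2165 − 350 − 466 = 1349 px; content height = 2474 − 401 − 87 = 1986 px.
Upper-right is two-thirds across and one-third down within the inner layout region.
x = 350 + 2 × 1349/3 = 350 + 899.33 ≈ 1249
y = 401 + 1 × 1986/3 = 401 + 662.00 ≈ 1063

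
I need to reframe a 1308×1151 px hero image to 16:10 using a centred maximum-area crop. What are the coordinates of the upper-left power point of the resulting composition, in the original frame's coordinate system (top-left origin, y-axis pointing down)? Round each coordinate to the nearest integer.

(436, 439)

1308/1151 < 16/10, so the 16:10 crop keeps the full width 1308 and trims height to 1308 × 10/16 = 817.50 px.
Top offset = (1151 − 817.50)/2 = 166.75 px; left offset = 0.
Upper-left is one-third across and one-third down within the crop:
x = 0.00 + 1 × 1308.00/3 ≈ 436; y = 166.75 + 1 × 817.50/3 ≈ 439.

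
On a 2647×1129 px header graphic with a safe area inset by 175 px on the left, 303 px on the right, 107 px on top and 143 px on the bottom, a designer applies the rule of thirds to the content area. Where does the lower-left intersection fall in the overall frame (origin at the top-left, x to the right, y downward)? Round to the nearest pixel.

(898, 693)

Content width = 2647 − 175 − 303 = 2169 px; content height = 1129 − 107 − 143 = 879 px.
Lower-left is one-third across and two-thirds down within the content area.
x = 175 + 1 × 2169/3 = 175 + 723.00 ≈ 898
y = 107 + 2 × 879/3 = 107 + 586.00 ≈ 693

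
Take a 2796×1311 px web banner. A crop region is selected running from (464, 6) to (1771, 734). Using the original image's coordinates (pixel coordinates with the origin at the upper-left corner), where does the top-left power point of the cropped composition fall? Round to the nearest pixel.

Crop width = 1771 − 464 = 1307 px; one third is 435.67 px.
Crop height = 734 − 6 = 728 px; one third is 242.67 px.
The top-left point is one-third across and one-third down within the crop:
x = 464 + 1 × 435.67 ≈ 900; y = 6 + 1 × 242.67 ≈ 249.

(900, 249)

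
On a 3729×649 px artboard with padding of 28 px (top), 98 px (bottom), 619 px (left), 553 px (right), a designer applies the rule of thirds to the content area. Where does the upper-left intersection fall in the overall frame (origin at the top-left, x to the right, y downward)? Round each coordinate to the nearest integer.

(1471, 202)

Content width = 3729 − 619 − 553 = 2557 px; content height = 649 − 28 − 98 = 523 px.
Upper-left is one-third across and one-third down within the content area.
x = 619 + 1 × 2557/3 = 619 + 852.33 ≈ 1471
y = 28 + 1 × 523/3 = 28 + 174.33 ≈ 202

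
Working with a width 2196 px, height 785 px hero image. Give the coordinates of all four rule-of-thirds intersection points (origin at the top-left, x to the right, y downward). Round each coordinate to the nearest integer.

(732, 262), (1464, 262), (732, 523), (1464, 523)

One third of 2196 is 732; one third of 785 is 261.67.
Vertical third lines at x = 732 and x = 1464; horizontal third lines at y = 262 and y = 523.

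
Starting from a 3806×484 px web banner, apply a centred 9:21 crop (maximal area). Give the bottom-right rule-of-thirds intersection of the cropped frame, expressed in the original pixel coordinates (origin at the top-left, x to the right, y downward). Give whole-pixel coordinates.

(1938, 323)

3806/484 > 9/21, so the 9:21 crop keeps the full height 484 and trims width to 484 × 9/21 = 207.43 px.
Left offset = (3806 − 207.43)/2 = 1799.29 px; top offset = 0.
Bottom-right is two-thirds across and two-thirds down within the crop:
x = 1799.29 + 2 × 207.43/3 ≈ 1938; y = 0.00 + 2 × 484.00/3 ≈ 323.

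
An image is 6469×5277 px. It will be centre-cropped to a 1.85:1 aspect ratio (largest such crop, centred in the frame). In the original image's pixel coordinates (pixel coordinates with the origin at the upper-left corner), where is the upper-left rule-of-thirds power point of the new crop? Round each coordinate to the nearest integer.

(2156, 2056)

6469/5277 < 1.85/1, so the 1.85:1 crop keeps the full width 6469 and trims height to 6469 × 1/1.85 = 3496.76 px.
Top offset = (5277 − 3496.76)/2 = 890.12 px; left offset = 0.
Upper-left is one-third across and one-third down within the crop:
x = 0.00 + 1 × 6469.00/3 ≈ 2156; y = 890.12 + 1 × 3496.76/3 ≈ 2056.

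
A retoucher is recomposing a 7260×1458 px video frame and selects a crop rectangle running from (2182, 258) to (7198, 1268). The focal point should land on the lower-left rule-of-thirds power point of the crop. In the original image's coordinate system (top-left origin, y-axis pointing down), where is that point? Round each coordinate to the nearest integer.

x = 3854 px, y = 931 px

Crop width = 7198 − 2182 = 5016 px; one third is 1672.00 px.
Crop height = 1268 − 258 = 1010 px; one third is 336.67 px.
The lower-left point is one-third across and two-thirds down within the crop:
x = 2182 + 1 × 1672.00 ≈ 3854; y = 258 + 2 × 336.67 ≈ 931.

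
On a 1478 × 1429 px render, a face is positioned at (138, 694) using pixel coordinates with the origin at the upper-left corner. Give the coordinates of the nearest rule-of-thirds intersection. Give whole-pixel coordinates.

Third lines: x ∈ {493, 985}, y ∈ {476, 953}.
138 is closer to x = 493; 694 is closer to y = 476.
So the nearest intersection is the upper-left power point.

(493, 476)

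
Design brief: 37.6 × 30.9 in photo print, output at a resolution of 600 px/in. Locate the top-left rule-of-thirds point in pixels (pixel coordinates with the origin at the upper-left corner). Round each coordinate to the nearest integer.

x = 7520 px, y = 6180 px

In pixels the canvas is 37.6 × 600 = 22560 wide and 30.9 × 600 = 18540 tall.
The top-left point is one-third across and one-third down:
x = 1 × 22560/3 ≈ 7520; y = 1 × 18540/3 ≈ 6180.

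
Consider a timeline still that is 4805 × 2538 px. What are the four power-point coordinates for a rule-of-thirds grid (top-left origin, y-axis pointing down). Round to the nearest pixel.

One third of 4805 is 1601.67; one third of 2538 is 846.
Vertical third lines at x = 1602 and x = 3203; horizontal third lines at y = 846 and y = 1692.

(1602, 846), (3203, 846), (1602, 1692), (3203, 1692)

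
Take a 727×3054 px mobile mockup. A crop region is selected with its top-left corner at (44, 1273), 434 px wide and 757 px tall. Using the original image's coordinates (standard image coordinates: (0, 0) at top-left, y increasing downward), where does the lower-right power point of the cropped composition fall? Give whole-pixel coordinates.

One third of the crop width 434 is 144.67 px.
One third of the crop height 757 is 252.33 px.
The lower-right point is two-thirds across and two-thirds down within the crop:
x = 44 + 2 × 144.67 ≈ 333; y = 1273 + 2 × 252.33 ≈ 1778.

(333, 1778)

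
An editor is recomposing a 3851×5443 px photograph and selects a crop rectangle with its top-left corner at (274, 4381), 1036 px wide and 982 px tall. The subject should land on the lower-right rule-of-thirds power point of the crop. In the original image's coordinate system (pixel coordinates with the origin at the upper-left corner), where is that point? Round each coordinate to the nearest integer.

(965, 5036)

One third of the crop width 1036 is 345.33 px.
One third of the crop height 982 is 327.33 px.
The lower-right point is two-thirds across and two-thirds down within the crop:
x = 274 + 2 × 345.33 ≈ 965; y = 4381 + 2 × 327.33 ≈ 5036.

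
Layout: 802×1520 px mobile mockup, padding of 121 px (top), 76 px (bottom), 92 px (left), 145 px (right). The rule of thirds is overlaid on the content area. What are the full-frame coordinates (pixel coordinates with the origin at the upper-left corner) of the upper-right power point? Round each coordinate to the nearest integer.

Content width = 802 − 92 − 145 = 565 px; content height = 1520 − 121 − 76 = 1323 px.
Upper-right is two-thirds across and one-third down within the content area.
x = 92 + 2 × 565/3 = 92 + 376.67 ≈ 469
y = 121 + 1 × 1323/3 = 121 + 441.00 ≈ 562

x = 469 px, y = 562 px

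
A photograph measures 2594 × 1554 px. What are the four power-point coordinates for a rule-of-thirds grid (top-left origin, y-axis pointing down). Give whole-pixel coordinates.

(865, 518), (1729, 518), (865, 1036), (1729, 1036)

One third of 2594 is 864.67; one third of 1554 is 518.
Vertical third lines at x = 865 and x = 1729; horizontal third lines at y = 518 and y = 1036.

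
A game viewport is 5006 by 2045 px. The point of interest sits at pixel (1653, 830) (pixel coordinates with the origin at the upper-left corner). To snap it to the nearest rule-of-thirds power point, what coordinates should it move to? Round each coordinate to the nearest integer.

Third lines: x ∈ {1669, 3337}, y ∈ {682, 1363}.
1653 is closer to x = 1669; 830 is closer to y = 682.
So the nearest intersection is the upper-left power point.

(1669, 682)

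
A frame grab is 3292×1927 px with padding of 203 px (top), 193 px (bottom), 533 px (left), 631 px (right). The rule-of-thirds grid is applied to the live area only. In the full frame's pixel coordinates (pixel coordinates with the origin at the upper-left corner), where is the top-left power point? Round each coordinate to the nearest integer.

Content width = 3292 − 533 − 631 = 2128 px; content height = 1927 − 203 − 193 = 1531 px.
Top-left is one-third across and one-third down within the live area.
x = 533 + 1 × 2128/3 = 533 + 709.33 ≈ 1242
y = 203 + 1 × 1531/3 = 203 + 510.33 ≈ 713

(1242, 713)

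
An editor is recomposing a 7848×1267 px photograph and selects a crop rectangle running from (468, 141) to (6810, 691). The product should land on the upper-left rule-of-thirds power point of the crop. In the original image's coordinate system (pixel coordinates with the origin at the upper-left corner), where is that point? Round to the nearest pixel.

Crop width = 6810 − 468 = 6342 px; one third is 2114.00 px.
Crop height = 691 − 141 = 550 px; one third is 183.33 px.
The upper-left point is one-third across and one-third down within the crop:
x = 468 + 1 × 2114.00 ≈ 2582; y = 141 + 1 × 183.33 ≈ 324.

x = 2582 px, y = 324 px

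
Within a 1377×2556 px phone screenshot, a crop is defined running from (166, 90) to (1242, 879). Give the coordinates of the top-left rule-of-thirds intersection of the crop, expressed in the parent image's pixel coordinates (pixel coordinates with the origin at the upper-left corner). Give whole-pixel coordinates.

(525, 353)

Crop width = 1242 − 166 = 1076 px; one third is 358.67 px.
Crop height = 879 − 90 = 789 px; one third is 263.00 px.
The top-left point is one-third across and one-third down within the crop:
x = 166 + 1 × 358.67 ≈ 525; y = 90 + 1 × 263.00 ≈ 353.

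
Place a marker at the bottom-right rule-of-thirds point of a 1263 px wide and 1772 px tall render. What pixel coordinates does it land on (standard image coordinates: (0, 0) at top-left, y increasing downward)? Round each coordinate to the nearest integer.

(842, 1181)

The bottom-right point sits two-thirds of the way across and two-thirds of the way down.
x = 2 × 1263/3 ≈ 842; y = 2 × 1772/3 ≈ 1181.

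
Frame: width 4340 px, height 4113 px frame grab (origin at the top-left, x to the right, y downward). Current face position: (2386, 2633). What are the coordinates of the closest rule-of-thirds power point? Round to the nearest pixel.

x = 2893 px, y = 2742 px

Third lines: x ∈ {1447, 2893}, y ∈ {1371, 2742}.
2386 is closer to x = 2893; 2633 is closer to y = 2742.
So the nearest intersection is the lower-right power point.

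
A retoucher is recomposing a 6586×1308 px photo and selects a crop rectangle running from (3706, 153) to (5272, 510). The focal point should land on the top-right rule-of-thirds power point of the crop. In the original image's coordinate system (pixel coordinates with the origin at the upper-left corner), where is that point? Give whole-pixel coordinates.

Crop width = 5272 − 3706 = 1566 px; one third is 522.00 px.
Crop height = 510 − 153 = 357 px; one third is 119.00 px.
The top-right point is two-thirds across and one-third down within the crop:
x = 3706 + 2 × 522.00 ≈ 4750; y = 153 + 1 × 119.00 ≈ 272.

(4750, 272)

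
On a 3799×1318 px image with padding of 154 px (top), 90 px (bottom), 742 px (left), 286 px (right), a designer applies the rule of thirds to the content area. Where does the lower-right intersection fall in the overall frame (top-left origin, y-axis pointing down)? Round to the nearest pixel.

Content width = 3799 − 742 − 286 = 2771 px; content height = 1318 − 154 − 90 = 1074 px.
Lower-right is two-thirds across and two-thirds down within the content area.
x = 742 + 2 × 2771/3 = 742 + 1847.33 ≈ 2589
y = 154 + 2 × 1074/3 = 154 + 716.00 ≈ 870

(2589, 870)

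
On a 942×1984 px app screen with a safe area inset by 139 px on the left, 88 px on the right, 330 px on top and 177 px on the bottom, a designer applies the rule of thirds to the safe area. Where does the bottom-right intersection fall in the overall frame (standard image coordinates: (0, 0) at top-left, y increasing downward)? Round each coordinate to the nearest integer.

Content width = 942 − 139 − 88 = 715 px; content height = 1984 − 330 − 177 = 1477 px.
Bottom-right is two-thirds across and two-thirds down within the safe area.
x = 139 + 2 × 715/3 = 139 + 476.67 ≈ 616
y = 330 + 2 × 1477/3 = 330 + 984.67 ≈ 1315

(616, 1315)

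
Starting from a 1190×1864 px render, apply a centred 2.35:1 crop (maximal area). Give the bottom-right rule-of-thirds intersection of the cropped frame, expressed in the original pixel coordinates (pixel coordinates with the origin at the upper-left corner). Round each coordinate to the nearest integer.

1190/1864 < 2.35/1, so the 2.35:1 crop keeps the full width 1190 and trims height to 1190 × 1/2.35 = 506.38 px.
Top offset = (1864 − 506.38)/2 = 678.81 px; left offset = 0.
Bottom-right is two-thirds across and two-thirds down within the crop:
x = 0.00 + 2 × 1190.00/3 ≈ 793; y = 678.81 + 2 × 506.38/3 ≈ 1016.

(793, 1016)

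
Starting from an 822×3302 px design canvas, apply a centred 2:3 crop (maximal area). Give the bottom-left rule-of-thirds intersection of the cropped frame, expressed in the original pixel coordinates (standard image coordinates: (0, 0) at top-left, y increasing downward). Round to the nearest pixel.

x = 274 px, y = 1857 px

822/3302 < 2/3, so the 2:3 crop keeps the full width 822 and trims height to 822 × 3/2 = 1233.00 px.
Top offset = (3302 − 1233.00)/2 = 1034.50 px; left offset = 0.
Bottom-left is one-third across and two-thirds down within the crop:
x = 0.00 + 1 × 822.00/3 ≈ 274; y = 1034.50 + 2 × 1233.00/3 ≈ 1857.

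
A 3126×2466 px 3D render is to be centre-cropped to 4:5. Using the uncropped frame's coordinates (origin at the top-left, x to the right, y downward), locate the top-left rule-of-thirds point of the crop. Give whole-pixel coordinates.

3126/2466 > 4/5, so the 4:5 crop keeps the full height 2466 and trims width to 2466 × 4/5 = 1972.80 px.
Left offset = (3126 − 1972.80)/2 = 576.60 px; top offset = 0.
Top-left is one-third across and one-third down within the crop:
x = 576.60 + 1 × 1972.80/3 ≈ 1234; y = 0.00 + 1 × 2466.00/3 ≈ 822.

x = 1234 px, y = 822 px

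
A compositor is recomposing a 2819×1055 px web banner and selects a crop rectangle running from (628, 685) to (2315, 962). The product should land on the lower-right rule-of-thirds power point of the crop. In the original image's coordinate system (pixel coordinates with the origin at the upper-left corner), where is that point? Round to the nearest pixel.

Crop width = 2315 − 628 = 1687 px; one third is 562.33 px.
Crop height = 962 − 685 = 277 px; one third is 92.33 px.
The lower-right point is two-thirds across and two-thirds down within the crop:
x = 628 + 2 × 562.33 ≈ 1753; y = 685 + 2 × 92.33 ≈ 870.

(1753, 870)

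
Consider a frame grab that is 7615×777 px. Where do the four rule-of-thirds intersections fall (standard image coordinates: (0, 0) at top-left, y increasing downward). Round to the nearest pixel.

(2538, 259), (5077, 259), (2538, 518), (5077, 518)

One third of 7615 is 2538.33; one third of 777 is 259.
Vertical third lines at x = 2538 and x = 5077; horizontal third lines at y = 259 and y = 518.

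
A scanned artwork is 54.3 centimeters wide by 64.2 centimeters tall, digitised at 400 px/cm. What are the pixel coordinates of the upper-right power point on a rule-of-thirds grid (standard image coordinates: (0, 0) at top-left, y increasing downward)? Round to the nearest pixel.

In pixels the canvas is 54.3 × 400 = 21720 wide and 64.2 × 400 = 25680 tall.
The upper-right point is two-thirds across and one-third down:
x = 2 × 21720/3 ≈ 14480; y = 1 × 25680/3 ≈ 8560.

x = 14480 px, y = 8560 px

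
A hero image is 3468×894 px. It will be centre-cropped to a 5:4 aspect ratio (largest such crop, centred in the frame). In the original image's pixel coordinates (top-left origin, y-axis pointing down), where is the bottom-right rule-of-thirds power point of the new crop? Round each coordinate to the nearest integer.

(1920, 596)

3468/894 > 5/4, so the 5:4 crop keeps the full height 894 and trims width to 894 × 5/4 = 1117.50 px.
Left offset = (3468 − 1117.50)/2 = 1175.25 px; top offset = 0.
Bottom-right is two-thirds across and two-thirds down within the crop:
x = 1175.25 + 2 × 1117.50/3 ≈ 1920; y = 0.00 + 2 × 894.00/3 ≈ 596.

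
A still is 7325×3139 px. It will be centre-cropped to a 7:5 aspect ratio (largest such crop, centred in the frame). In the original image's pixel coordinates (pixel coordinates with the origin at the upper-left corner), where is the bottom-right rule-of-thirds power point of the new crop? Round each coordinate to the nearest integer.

7325/3139 > 7/5, so the 7:5 crop keeps the full height 3139 and trims width to 3139 × 7/5 = 4394.60 px.
Left offset = (7325 − 4394.60)/2 = 1465.20 px; top offset = 0.
Bottom-right is two-thirds across and two-thirds down within the crop:
x = 1465.20 + 2 × 4394.60/3 ≈ 4395; y = 0.00 + 2 × 3139.00/3 ≈ 2093.

(4395, 2093)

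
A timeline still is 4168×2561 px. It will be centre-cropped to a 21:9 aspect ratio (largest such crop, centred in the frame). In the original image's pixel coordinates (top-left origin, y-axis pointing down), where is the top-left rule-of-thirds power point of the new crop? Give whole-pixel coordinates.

4168/2561 < 21/9, so the 21:9 crop keeps the full width 4168 and trims height to 4168 × 9/21 = 1786.29 px.
Top offset = (2561 − 1786.29)/2 = 387.36 px; left offset = 0.
Top-left is one-third across and one-third down within the crop:
x = 0.00 + 1 × 4168.00/3 ≈ 1389; y = 387.36 + 1 × 1786.29/3 ≈ 983.

(1389, 983)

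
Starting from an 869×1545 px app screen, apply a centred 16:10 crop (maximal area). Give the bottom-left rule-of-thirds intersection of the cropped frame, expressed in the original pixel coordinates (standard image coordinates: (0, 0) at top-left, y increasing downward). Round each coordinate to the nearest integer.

869/1545 < 16/10, so the 16:10 crop keeps the full width 869 and trims height to 869 × 10/16 = 543.12 px.
Top offset = (1545 − 543.12)/2 = 500.94 px; left offset = 0.
Bottom-left is one-third across and two-thirds down within the crop:
x = 0.00 + 1 × 869.00/3 ≈ 290; y = 500.94 + 2 × 543.12/3 ≈ 863.

x = 290 px, y = 863 px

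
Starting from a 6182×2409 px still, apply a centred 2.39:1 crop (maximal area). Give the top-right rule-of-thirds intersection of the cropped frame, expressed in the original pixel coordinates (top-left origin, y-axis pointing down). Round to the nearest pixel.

(4051, 803)

6182/2409 > 2.39/1, so the 2.39:1 crop keeps the full height 2409 and trims width to 2409 × 2.39/1 = 5757.51 px.
Left offset = (6182 − 5757.51)/2 = 212.24 px; top offset = 0.
Top-right is two-thirds across and one-third down within the crop:
x = 212.24 + 2 × 5757.51/3 ≈ 4051; y = 0.00 + 1 × 2409.00/3 ≈ 803.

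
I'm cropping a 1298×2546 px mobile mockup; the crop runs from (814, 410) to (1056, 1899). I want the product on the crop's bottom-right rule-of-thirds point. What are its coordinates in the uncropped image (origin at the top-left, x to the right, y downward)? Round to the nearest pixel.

Crop width = 1056 − 814 = 242 px; one third is 80.67 px.
Crop height = 1899 − 410 = 1489 px; one third is 496.33 px.
The bottom-right point is two-thirds across and two-thirds down within the crop:
x = 814 + 2 × 80.67 ≈ 975; y = 410 + 2 × 496.33 ≈ 1403.

(975, 1403)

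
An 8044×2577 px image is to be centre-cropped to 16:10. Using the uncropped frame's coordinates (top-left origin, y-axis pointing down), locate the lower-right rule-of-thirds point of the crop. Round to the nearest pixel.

(4709, 1718)

8044/2577 > 16/10, so the 16:10 crop keeps the full height 2577 and trims width to 2577 × 16/10 = 4123.20 px.
Left offset = (8044 − 4123.20)/2 = 1960.40 px; top offset = 0.
Lower-right is two-thirds across and two-thirds down within the crop:
x = 1960.40 + 2 × 4123.20/3 ≈ 4709; y = 0.00 + 2 × 2577.00/3 ≈ 1718.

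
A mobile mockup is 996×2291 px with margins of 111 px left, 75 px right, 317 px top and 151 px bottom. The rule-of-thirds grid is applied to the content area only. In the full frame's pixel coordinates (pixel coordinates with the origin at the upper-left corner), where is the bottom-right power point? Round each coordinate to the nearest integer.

Content width = 996 − 111 − 75 = 810 px; content height = 2291 − 317 − 151 = 1823 px.
Bottom-right is two-thirds across and two-thirds down within the content area.
x = 111 + 2 × 810/3 = 111 + 540.00 ≈ 651
y = 317 + 2 × 1823/3 = 317 + 1215.33 ≈ 1532

(651, 1532)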